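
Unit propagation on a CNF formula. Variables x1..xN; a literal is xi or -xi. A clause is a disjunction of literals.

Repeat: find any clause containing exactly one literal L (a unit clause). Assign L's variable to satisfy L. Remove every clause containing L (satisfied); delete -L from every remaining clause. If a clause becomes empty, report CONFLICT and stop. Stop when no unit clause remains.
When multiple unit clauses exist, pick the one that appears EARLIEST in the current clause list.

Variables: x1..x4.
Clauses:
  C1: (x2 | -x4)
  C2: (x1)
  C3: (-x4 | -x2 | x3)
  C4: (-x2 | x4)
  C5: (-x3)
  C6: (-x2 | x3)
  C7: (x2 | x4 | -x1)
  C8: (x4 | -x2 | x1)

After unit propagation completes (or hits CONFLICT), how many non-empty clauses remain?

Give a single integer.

unit clause [1] forces x1=T; simplify:
  drop -1 from [2, 4, -1] -> [2, 4]
  satisfied 2 clause(s); 6 remain; assigned so far: [1]
unit clause [-3] forces x3=F; simplify:
  drop 3 from [-4, -2, 3] -> [-4, -2]
  drop 3 from [-2, 3] -> [-2]
  satisfied 1 clause(s); 5 remain; assigned so far: [1, 3]
unit clause [-2] forces x2=F; simplify:
  drop 2 from [2, -4] -> [-4]
  drop 2 from [2, 4] -> [4]
  satisfied 3 clause(s); 2 remain; assigned so far: [1, 2, 3]
unit clause [-4] forces x4=F; simplify:
  drop 4 from [4] -> [] (empty!)
  satisfied 1 clause(s); 1 remain; assigned so far: [1, 2, 3, 4]
CONFLICT (empty clause)

Answer: 0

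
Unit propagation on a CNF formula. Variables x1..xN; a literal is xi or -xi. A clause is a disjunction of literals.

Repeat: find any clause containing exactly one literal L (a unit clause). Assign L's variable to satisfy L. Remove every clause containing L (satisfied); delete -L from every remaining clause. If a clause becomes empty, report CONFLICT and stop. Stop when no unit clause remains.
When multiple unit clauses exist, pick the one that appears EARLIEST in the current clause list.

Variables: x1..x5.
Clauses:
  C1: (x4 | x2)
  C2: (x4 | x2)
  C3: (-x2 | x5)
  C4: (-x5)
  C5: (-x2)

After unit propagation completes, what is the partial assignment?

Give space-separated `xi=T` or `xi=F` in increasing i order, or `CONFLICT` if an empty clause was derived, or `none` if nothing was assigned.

unit clause [-5] forces x5=F; simplify:
  drop 5 from [-2, 5] -> [-2]
  satisfied 1 clause(s); 4 remain; assigned so far: [5]
unit clause [-2] forces x2=F; simplify:
  drop 2 from [4, 2] -> [4]
  drop 2 from [4, 2] -> [4]
  satisfied 2 clause(s); 2 remain; assigned so far: [2, 5]
unit clause [4] forces x4=T; simplify:
  satisfied 2 clause(s); 0 remain; assigned so far: [2, 4, 5]

Answer: x2=F x4=T x5=F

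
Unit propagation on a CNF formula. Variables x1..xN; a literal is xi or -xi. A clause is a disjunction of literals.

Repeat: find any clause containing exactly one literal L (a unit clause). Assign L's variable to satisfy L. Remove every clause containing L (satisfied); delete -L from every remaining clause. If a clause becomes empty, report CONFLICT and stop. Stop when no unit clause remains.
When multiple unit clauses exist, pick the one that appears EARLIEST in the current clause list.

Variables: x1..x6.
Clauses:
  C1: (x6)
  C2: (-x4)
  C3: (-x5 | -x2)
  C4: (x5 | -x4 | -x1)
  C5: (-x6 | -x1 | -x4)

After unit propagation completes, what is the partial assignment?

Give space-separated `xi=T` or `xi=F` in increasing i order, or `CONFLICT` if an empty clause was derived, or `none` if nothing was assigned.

unit clause [6] forces x6=T; simplify:
  drop -6 from [-6, -1, -4] -> [-1, -4]
  satisfied 1 clause(s); 4 remain; assigned so far: [6]
unit clause [-4] forces x4=F; simplify:
  satisfied 3 clause(s); 1 remain; assigned so far: [4, 6]

Answer: x4=F x6=T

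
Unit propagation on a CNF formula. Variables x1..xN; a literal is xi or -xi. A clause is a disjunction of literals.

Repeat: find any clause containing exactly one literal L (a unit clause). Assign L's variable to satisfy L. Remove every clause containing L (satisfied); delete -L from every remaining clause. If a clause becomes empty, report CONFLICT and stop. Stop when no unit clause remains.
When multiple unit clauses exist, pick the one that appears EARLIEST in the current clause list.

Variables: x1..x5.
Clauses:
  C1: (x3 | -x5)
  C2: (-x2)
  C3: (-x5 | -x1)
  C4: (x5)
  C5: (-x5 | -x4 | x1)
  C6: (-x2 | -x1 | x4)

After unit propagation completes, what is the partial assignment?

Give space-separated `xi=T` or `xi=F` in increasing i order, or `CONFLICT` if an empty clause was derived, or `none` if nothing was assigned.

unit clause [-2] forces x2=F; simplify:
  satisfied 2 clause(s); 4 remain; assigned so far: [2]
unit clause [5] forces x5=T; simplify:
  drop -5 from [3, -5] -> [3]
  drop -5 from [-5, -1] -> [-1]
  drop -5 from [-5, -4, 1] -> [-4, 1]
  satisfied 1 clause(s); 3 remain; assigned so far: [2, 5]
unit clause [3] forces x3=T; simplify:
  satisfied 1 clause(s); 2 remain; assigned so far: [2, 3, 5]
unit clause [-1] forces x1=F; simplify:
  drop 1 from [-4, 1] -> [-4]
  satisfied 1 clause(s); 1 remain; assigned so far: [1, 2, 3, 5]
unit clause [-4] forces x4=F; simplify:
  satisfied 1 clause(s); 0 remain; assigned so far: [1, 2, 3, 4, 5]

Answer: x1=F x2=F x3=T x4=F x5=T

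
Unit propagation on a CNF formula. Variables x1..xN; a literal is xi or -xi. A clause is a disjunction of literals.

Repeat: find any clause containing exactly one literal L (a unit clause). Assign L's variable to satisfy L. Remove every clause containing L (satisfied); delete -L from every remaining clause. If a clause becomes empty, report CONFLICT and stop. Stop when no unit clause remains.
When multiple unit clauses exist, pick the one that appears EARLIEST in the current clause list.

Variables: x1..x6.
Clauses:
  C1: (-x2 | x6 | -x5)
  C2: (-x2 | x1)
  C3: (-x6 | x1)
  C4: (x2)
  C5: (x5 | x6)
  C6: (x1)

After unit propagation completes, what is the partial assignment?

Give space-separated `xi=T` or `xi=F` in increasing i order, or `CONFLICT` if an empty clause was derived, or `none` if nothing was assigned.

unit clause [2] forces x2=T; simplify:
  drop -2 from [-2, 6, -5] -> [6, -5]
  drop -2 from [-2, 1] -> [1]
  satisfied 1 clause(s); 5 remain; assigned so far: [2]
unit clause [1] forces x1=T; simplify:
  satisfied 3 clause(s); 2 remain; assigned so far: [1, 2]

Answer: x1=T x2=T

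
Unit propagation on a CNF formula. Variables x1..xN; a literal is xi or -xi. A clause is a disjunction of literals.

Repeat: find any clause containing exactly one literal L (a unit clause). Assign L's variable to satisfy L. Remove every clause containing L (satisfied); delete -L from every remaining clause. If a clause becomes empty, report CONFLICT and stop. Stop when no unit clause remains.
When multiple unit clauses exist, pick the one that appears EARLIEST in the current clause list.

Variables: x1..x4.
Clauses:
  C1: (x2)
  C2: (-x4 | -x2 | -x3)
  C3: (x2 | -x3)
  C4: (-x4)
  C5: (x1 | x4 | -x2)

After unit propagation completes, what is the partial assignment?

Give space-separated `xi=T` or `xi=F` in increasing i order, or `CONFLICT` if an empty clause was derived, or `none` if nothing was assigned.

Answer: x1=T x2=T x4=F

Derivation:
unit clause [2] forces x2=T; simplify:
  drop -2 from [-4, -2, -3] -> [-4, -3]
  drop -2 from [1, 4, -2] -> [1, 4]
  satisfied 2 clause(s); 3 remain; assigned so far: [2]
unit clause [-4] forces x4=F; simplify:
  drop 4 from [1, 4] -> [1]
  satisfied 2 clause(s); 1 remain; assigned so far: [2, 4]
unit clause [1] forces x1=T; simplify:
  satisfied 1 clause(s); 0 remain; assigned so far: [1, 2, 4]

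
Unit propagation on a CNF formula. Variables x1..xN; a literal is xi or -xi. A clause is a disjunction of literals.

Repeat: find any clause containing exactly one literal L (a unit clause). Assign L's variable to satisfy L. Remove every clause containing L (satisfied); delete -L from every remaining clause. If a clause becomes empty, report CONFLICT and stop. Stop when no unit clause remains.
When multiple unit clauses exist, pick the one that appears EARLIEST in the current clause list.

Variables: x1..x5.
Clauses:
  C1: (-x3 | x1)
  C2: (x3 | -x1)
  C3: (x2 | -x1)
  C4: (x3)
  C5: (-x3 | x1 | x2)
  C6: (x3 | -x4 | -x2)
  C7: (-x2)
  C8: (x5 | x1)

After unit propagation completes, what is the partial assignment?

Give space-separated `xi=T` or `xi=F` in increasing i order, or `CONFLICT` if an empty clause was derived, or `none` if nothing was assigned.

unit clause [3] forces x3=T; simplify:
  drop -3 from [-3, 1] -> [1]
  drop -3 from [-3, 1, 2] -> [1, 2]
  satisfied 3 clause(s); 5 remain; assigned so far: [3]
unit clause [1] forces x1=T; simplify:
  drop -1 from [2, -1] -> [2]
  satisfied 3 clause(s); 2 remain; assigned so far: [1, 3]
unit clause [2] forces x2=T; simplify:
  drop -2 from [-2] -> [] (empty!)
  satisfied 1 clause(s); 1 remain; assigned so far: [1, 2, 3]
CONFLICT (empty clause)

Answer: CONFLICT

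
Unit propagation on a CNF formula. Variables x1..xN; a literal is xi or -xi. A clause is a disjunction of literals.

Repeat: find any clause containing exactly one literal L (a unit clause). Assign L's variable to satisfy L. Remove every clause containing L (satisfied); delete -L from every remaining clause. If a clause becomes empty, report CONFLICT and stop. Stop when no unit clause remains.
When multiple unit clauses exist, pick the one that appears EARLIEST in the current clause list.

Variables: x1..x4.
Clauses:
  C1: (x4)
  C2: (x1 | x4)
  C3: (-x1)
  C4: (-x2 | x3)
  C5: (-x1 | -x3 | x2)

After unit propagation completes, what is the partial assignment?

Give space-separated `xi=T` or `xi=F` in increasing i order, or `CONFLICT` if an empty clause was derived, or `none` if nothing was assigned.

Answer: x1=F x4=T

Derivation:
unit clause [4] forces x4=T; simplify:
  satisfied 2 clause(s); 3 remain; assigned so far: [4]
unit clause [-1] forces x1=F; simplify:
  satisfied 2 clause(s); 1 remain; assigned so far: [1, 4]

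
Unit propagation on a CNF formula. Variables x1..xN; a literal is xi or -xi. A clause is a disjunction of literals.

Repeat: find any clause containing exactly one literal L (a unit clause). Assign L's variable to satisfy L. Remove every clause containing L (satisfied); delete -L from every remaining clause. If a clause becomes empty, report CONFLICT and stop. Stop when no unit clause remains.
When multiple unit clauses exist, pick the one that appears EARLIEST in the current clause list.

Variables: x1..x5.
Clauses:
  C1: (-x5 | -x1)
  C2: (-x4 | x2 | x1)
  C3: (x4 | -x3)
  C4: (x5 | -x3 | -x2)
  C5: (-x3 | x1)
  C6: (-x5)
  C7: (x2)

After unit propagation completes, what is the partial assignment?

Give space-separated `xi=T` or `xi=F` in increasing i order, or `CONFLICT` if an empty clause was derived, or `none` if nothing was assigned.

unit clause [-5] forces x5=F; simplify:
  drop 5 from [5, -3, -2] -> [-3, -2]
  satisfied 2 clause(s); 5 remain; assigned so far: [5]
unit clause [2] forces x2=T; simplify:
  drop -2 from [-3, -2] -> [-3]
  satisfied 2 clause(s); 3 remain; assigned so far: [2, 5]
unit clause [-3] forces x3=F; simplify:
  satisfied 3 clause(s); 0 remain; assigned so far: [2, 3, 5]

Answer: x2=T x3=F x5=F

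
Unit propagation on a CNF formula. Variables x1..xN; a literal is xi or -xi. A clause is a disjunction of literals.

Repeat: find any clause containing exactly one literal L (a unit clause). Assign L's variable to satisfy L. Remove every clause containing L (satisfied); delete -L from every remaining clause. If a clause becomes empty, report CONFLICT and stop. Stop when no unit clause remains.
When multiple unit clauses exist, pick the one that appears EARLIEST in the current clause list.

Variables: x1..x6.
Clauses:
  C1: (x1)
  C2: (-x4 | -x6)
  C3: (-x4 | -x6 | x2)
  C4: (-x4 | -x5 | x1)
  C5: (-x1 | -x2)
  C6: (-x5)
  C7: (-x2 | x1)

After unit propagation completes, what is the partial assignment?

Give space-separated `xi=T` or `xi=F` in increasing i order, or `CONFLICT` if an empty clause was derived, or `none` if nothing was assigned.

Answer: x1=T x2=F x5=F

Derivation:
unit clause [1] forces x1=T; simplify:
  drop -1 from [-1, -2] -> [-2]
  satisfied 3 clause(s); 4 remain; assigned so far: [1]
unit clause [-2] forces x2=F; simplify:
  drop 2 from [-4, -6, 2] -> [-4, -6]
  satisfied 1 clause(s); 3 remain; assigned so far: [1, 2]
unit clause [-5] forces x5=F; simplify:
  satisfied 1 clause(s); 2 remain; assigned so far: [1, 2, 5]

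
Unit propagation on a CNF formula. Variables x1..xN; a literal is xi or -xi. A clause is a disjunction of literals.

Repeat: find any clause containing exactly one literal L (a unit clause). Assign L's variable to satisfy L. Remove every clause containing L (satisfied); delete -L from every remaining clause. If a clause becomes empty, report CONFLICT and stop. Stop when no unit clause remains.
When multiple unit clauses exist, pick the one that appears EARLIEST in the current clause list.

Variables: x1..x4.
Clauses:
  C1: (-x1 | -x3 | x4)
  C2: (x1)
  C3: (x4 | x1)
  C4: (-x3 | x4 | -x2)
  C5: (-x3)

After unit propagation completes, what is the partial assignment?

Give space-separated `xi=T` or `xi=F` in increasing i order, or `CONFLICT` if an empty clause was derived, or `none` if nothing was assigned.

Answer: x1=T x3=F

Derivation:
unit clause [1] forces x1=T; simplify:
  drop -1 from [-1, -3, 4] -> [-3, 4]
  satisfied 2 clause(s); 3 remain; assigned so far: [1]
unit clause [-3] forces x3=F; simplify:
  satisfied 3 clause(s); 0 remain; assigned so far: [1, 3]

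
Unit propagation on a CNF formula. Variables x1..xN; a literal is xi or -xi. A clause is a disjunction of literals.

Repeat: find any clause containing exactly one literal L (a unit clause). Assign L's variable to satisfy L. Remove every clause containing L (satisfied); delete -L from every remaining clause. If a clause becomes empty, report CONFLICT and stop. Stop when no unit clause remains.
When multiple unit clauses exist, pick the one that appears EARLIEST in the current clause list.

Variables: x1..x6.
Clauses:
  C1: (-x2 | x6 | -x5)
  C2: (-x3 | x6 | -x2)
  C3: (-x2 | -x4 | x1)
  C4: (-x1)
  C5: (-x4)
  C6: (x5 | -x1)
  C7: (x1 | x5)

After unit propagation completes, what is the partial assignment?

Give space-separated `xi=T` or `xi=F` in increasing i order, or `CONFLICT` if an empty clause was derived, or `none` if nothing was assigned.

unit clause [-1] forces x1=F; simplify:
  drop 1 from [-2, -4, 1] -> [-2, -4]
  drop 1 from [1, 5] -> [5]
  satisfied 2 clause(s); 5 remain; assigned so far: [1]
unit clause [-4] forces x4=F; simplify:
  satisfied 2 clause(s); 3 remain; assigned so far: [1, 4]
unit clause [5] forces x5=T; simplify:
  drop -5 from [-2, 6, -5] -> [-2, 6]
  satisfied 1 clause(s); 2 remain; assigned so far: [1, 4, 5]

Answer: x1=F x4=F x5=T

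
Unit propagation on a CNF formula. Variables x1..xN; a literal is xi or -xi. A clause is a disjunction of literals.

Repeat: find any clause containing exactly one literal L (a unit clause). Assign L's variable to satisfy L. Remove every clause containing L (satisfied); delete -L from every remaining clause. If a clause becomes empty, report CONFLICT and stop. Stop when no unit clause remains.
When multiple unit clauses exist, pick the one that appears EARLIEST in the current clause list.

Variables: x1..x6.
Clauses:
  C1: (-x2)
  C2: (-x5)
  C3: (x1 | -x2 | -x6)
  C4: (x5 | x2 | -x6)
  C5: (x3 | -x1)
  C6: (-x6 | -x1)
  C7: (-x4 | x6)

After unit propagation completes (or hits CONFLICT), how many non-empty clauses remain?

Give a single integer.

unit clause [-2] forces x2=F; simplify:
  drop 2 from [5, 2, -6] -> [5, -6]
  satisfied 2 clause(s); 5 remain; assigned so far: [2]
unit clause [-5] forces x5=F; simplify:
  drop 5 from [5, -6] -> [-6]
  satisfied 1 clause(s); 4 remain; assigned so far: [2, 5]
unit clause [-6] forces x6=F; simplify:
  drop 6 from [-4, 6] -> [-4]
  satisfied 2 clause(s); 2 remain; assigned so far: [2, 5, 6]
unit clause [-4] forces x4=F; simplify:
  satisfied 1 clause(s); 1 remain; assigned so far: [2, 4, 5, 6]

Answer: 1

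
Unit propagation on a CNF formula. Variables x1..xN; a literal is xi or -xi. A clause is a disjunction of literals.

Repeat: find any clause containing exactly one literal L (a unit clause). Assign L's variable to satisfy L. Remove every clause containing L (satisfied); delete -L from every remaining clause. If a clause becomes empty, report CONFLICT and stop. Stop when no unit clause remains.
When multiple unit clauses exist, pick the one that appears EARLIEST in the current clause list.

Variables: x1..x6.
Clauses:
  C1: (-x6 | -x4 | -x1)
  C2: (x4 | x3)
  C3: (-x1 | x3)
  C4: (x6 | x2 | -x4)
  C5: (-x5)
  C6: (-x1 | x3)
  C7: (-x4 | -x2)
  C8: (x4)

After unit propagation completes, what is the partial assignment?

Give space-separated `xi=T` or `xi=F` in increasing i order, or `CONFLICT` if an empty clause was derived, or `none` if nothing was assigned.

Answer: x1=F x2=F x4=T x5=F x6=T

Derivation:
unit clause [-5] forces x5=F; simplify:
  satisfied 1 clause(s); 7 remain; assigned so far: [5]
unit clause [4] forces x4=T; simplify:
  drop -4 from [-6, -4, -1] -> [-6, -1]
  drop -4 from [6, 2, -4] -> [6, 2]
  drop -4 from [-4, -2] -> [-2]
  satisfied 2 clause(s); 5 remain; assigned so far: [4, 5]
unit clause [-2] forces x2=F; simplify:
  drop 2 from [6, 2] -> [6]
  satisfied 1 clause(s); 4 remain; assigned so far: [2, 4, 5]
unit clause [6] forces x6=T; simplify:
  drop -6 from [-6, -1] -> [-1]
  satisfied 1 clause(s); 3 remain; assigned so far: [2, 4, 5, 6]
unit clause [-1] forces x1=F; simplify:
  satisfied 3 clause(s); 0 remain; assigned so far: [1, 2, 4, 5, 6]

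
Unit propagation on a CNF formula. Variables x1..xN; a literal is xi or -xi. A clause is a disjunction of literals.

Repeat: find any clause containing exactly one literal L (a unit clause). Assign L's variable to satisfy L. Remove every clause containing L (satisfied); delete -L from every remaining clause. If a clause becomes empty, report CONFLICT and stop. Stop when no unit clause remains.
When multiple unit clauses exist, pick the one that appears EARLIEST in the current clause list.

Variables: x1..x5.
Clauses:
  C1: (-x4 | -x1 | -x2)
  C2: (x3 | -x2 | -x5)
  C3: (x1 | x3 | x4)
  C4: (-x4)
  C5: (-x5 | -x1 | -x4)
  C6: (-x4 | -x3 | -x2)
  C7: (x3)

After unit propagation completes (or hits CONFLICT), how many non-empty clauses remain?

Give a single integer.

Answer: 0

Derivation:
unit clause [-4] forces x4=F; simplify:
  drop 4 from [1, 3, 4] -> [1, 3]
  satisfied 4 clause(s); 3 remain; assigned so far: [4]
unit clause [3] forces x3=T; simplify:
  satisfied 3 clause(s); 0 remain; assigned so far: [3, 4]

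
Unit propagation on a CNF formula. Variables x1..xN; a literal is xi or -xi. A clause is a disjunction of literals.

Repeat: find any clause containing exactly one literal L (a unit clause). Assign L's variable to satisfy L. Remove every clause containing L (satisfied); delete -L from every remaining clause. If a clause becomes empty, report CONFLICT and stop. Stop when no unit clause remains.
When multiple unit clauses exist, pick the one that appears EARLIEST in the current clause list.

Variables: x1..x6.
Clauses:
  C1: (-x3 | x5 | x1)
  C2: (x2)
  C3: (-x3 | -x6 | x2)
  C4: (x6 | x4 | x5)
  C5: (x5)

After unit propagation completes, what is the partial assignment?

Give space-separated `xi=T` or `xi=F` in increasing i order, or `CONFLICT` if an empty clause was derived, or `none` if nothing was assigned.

unit clause [2] forces x2=T; simplify:
  satisfied 2 clause(s); 3 remain; assigned so far: [2]
unit clause [5] forces x5=T; simplify:
  satisfied 3 clause(s); 0 remain; assigned so far: [2, 5]

Answer: x2=T x5=T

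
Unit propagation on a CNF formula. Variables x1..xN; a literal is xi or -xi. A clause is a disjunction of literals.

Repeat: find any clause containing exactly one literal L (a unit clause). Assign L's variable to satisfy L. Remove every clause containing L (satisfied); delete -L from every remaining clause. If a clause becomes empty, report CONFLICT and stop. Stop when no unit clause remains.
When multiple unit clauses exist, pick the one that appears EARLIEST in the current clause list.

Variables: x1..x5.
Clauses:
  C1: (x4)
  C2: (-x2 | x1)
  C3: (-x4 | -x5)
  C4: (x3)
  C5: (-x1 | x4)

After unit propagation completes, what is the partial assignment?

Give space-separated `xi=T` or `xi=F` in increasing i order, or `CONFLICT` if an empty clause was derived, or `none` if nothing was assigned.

unit clause [4] forces x4=T; simplify:
  drop -4 from [-4, -5] -> [-5]
  satisfied 2 clause(s); 3 remain; assigned so far: [4]
unit clause [-5] forces x5=F; simplify:
  satisfied 1 clause(s); 2 remain; assigned so far: [4, 5]
unit clause [3] forces x3=T; simplify:
  satisfied 1 clause(s); 1 remain; assigned so far: [3, 4, 5]

Answer: x3=T x4=T x5=F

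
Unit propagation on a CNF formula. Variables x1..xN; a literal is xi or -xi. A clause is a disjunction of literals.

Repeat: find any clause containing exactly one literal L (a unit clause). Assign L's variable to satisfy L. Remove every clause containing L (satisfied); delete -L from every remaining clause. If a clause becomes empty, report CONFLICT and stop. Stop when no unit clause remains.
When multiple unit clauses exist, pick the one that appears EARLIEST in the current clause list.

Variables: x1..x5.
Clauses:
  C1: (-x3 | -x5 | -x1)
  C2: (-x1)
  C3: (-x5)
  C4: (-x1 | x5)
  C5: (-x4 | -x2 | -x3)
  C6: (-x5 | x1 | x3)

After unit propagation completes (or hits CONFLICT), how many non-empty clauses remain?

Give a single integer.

unit clause [-1] forces x1=F; simplify:
  drop 1 from [-5, 1, 3] -> [-5, 3]
  satisfied 3 clause(s); 3 remain; assigned so far: [1]
unit clause [-5] forces x5=F; simplify:
  satisfied 2 clause(s); 1 remain; assigned so far: [1, 5]

Answer: 1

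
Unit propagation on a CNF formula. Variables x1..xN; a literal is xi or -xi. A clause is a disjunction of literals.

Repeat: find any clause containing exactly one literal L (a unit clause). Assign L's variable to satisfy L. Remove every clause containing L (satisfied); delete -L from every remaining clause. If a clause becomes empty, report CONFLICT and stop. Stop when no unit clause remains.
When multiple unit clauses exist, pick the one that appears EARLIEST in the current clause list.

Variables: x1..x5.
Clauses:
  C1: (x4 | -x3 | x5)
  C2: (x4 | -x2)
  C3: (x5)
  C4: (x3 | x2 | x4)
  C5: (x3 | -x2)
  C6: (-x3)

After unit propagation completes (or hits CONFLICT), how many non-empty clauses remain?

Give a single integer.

Answer: 0

Derivation:
unit clause [5] forces x5=T; simplify:
  satisfied 2 clause(s); 4 remain; assigned so far: [5]
unit clause [-3] forces x3=F; simplify:
  drop 3 from [3, 2, 4] -> [2, 4]
  drop 3 from [3, -2] -> [-2]
  satisfied 1 clause(s); 3 remain; assigned so far: [3, 5]
unit clause [-2] forces x2=F; simplify:
  drop 2 from [2, 4] -> [4]
  satisfied 2 clause(s); 1 remain; assigned so far: [2, 3, 5]
unit clause [4] forces x4=T; simplify:
  satisfied 1 clause(s); 0 remain; assigned so far: [2, 3, 4, 5]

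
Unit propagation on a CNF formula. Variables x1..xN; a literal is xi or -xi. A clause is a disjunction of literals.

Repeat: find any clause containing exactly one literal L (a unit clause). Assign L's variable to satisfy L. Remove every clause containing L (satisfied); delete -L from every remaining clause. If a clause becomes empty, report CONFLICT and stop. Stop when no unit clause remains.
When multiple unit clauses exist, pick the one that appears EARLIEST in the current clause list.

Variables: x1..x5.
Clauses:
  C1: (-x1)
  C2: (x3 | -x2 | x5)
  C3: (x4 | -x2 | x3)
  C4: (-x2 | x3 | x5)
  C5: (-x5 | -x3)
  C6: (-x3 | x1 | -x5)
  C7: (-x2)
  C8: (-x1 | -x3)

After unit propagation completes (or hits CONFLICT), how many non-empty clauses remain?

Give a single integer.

unit clause [-1] forces x1=F; simplify:
  drop 1 from [-3, 1, -5] -> [-3, -5]
  satisfied 2 clause(s); 6 remain; assigned so far: [1]
unit clause [-2] forces x2=F; simplify:
  satisfied 4 clause(s); 2 remain; assigned so far: [1, 2]

Answer: 2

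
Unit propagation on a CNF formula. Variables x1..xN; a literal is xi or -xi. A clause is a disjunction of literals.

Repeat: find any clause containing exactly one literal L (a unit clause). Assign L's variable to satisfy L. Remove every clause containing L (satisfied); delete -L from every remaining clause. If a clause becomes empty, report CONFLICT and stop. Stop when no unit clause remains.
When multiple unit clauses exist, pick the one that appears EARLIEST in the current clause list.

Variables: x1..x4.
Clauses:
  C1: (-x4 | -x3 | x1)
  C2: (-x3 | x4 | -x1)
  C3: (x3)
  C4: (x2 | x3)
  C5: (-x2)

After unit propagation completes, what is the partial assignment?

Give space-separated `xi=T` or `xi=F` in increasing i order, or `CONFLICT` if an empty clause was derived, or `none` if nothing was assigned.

unit clause [3] forces x3=T; simplify:
  drop -3 from [-4, -3, 1] -> [-4, 1]
  drop -3 from [-3, 4, -1] -> [4, -1]
  satisfied 2 clause(s); 3 remain; assigned so far: [3]
unit clause [-2] forces x2=F; simplify:
  satisfied 1 clause(s); 2 remain; assigned so far: [2, 3]

Answer: x2=F x3=T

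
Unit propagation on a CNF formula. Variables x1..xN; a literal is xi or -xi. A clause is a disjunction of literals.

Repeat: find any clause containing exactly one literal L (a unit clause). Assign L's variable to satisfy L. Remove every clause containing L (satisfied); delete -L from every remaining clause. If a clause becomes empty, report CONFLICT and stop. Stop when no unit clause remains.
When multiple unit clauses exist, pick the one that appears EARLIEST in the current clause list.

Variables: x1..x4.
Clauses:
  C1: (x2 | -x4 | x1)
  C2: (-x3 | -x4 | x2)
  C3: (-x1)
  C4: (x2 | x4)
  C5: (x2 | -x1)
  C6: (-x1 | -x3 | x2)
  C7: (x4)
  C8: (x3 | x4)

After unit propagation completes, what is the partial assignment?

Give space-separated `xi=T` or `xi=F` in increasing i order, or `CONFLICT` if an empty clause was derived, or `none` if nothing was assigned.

Answer: x1=F x2=T x4=T

Derivation:
unit clause [-1] forces x1=F; simplify:
  drop 1 from [2, -4, 1] -> [2, -4]
  satisfied 3 clause(s); 5 remain; assigned so far: [1]
unit clause [4] forces x4=T; simplify:
  drop -4 from [2, -4] -> [2]
  drop -4 from [-3, -4, 2] -> [-3, 2]
  satisfied 3 clause(s); 2 remain; assigned so far: [1, 4]
unit clause [2] forces x2=T; simplify:
  satisfied 2 clause(s); 0 remain; assigned so far: [1, 2, 4]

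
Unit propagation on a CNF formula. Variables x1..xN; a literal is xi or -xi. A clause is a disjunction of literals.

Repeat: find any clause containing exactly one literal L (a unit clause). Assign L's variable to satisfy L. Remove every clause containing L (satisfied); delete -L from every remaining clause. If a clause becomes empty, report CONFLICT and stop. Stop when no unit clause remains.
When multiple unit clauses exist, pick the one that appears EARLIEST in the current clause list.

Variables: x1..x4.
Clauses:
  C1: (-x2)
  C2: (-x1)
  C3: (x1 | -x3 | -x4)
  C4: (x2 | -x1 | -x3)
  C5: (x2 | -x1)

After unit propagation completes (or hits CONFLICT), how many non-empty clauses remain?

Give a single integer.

Answer: 1

Derivation:
unit clause [-2] forces x2=F; simplify:
  drop 2 from [2, -1, -3] -> [-1, -3]
  drop 2 from [2, -1] -> [-1]
  satisfied 1 clause(s); 4 remain; assigned so far: [2]
unit clause [-1] forces x1=F; simplify:
  drop 1 from [1, -3, -4] -> [-3, -4]
  satisfied 3 clause(s); 1 remain; assigned so far: [1, 2]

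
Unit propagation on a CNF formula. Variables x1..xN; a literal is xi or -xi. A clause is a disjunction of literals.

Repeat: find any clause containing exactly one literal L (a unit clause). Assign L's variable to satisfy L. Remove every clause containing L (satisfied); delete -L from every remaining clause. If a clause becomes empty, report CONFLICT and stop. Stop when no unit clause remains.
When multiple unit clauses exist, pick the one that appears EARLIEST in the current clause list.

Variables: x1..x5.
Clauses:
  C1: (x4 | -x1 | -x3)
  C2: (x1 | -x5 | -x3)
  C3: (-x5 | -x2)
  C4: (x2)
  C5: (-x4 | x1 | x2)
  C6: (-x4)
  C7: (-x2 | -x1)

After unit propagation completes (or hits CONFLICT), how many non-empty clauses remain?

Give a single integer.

unit clause [2] forces x2=T; simplify:
  drop -2 from [-5, -2] -> [-5]
  drop -2 from [-2, -1] -> [-1]
  satisfied 2 clause(s); 5 remain; assigned so far: [2]
unit clause [-5] forces x5=F; simplify:
  satisfied 2 clause(s); 3 remain; assigned so far: [2, 5]
unit clause [-4] forces x4=F; simplify:
  drop 4 from [4, -1, -3] -> [-1, -3]
  satisfied 1 clause(s); 2 remain; assigned so far: [2, 4, 5]
unit clause [-1] forces x1=F; simplify:
  satisfied 2 clause(s); 0 remain; assigned so far: [1, 2, 4, 5]

Answer: 0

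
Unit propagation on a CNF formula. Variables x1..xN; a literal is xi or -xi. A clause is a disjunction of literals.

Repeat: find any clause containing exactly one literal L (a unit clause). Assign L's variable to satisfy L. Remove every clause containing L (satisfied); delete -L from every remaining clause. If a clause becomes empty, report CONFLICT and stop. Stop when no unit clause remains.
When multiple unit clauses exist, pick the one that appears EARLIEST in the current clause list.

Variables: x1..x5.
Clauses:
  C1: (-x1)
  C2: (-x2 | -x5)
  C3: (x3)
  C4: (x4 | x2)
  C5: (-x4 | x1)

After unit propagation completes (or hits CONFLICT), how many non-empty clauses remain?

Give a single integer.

Answer: 0

Derivation:
unit clause [-1] forces x1=F; simplify:
  drop 1 from [-4, 1] -> [-4]
  satisfied 1 clause(s); 4 remain; assigned so far: [1]
unit clause [3] forces x3=T; simplify:
  satisfied 1 clause(s); 3 remain; assigned so far: [1, 3]
unit clause [-4] forces x4=F; simplify:
  drop 4 from [4, 2] -> [2]
  satisfied 1 clause(s); 2 remain; assigned so far: [1, 3, 4]
unit clause [2] forces x2=T; simplify:
  drop -2 from [-2, -5] -> [-5]
  satisfied 1 clause(s); 1 remain; assigned so far: [1, 2, 3, 4]
unit clause [-5] forces x5=F; simplify:
  satisfied 1 clause(s); 0 remain; assigned so far: [1, 2, 3, 4, 5]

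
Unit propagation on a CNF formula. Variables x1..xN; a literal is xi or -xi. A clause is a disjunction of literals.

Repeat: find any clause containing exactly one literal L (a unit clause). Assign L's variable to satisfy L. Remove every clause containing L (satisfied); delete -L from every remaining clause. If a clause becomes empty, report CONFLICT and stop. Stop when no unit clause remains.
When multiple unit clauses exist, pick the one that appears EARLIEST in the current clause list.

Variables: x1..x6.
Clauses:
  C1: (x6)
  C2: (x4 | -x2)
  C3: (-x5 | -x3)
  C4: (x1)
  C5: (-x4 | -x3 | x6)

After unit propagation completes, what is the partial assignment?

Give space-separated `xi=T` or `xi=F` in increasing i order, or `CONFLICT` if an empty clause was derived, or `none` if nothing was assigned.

Answer: x1=T x6=T

Derivation:
unit clause [6] forces x6=T; simplify:
  satisfied 2 clause(s); 3 remain; assigned so far: [6]
unit clause [1] forces x1=T; simplify:
  satisfied 1 clause(s); 2 remain; assigned so far: [1, 6]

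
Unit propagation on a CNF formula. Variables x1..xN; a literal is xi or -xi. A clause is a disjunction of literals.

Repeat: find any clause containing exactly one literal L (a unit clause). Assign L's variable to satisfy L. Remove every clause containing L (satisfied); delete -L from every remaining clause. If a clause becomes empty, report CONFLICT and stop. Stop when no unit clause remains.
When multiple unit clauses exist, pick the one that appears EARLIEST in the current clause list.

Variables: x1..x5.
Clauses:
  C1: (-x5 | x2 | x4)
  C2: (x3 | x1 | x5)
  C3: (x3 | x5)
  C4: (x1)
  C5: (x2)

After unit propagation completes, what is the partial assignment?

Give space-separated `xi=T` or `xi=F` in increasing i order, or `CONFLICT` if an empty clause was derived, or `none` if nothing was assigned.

Answer: x1=T x2=T

Derivation:
unit clause [1] forces x1=T; simplify:
  satisfied 2 clause(s); 3 remain; assigned so far: [1]
unit clause [2] forces x2=T; simplify:
  satisfied 2 clause(s); 1 remain; assigned so far: [1, 2]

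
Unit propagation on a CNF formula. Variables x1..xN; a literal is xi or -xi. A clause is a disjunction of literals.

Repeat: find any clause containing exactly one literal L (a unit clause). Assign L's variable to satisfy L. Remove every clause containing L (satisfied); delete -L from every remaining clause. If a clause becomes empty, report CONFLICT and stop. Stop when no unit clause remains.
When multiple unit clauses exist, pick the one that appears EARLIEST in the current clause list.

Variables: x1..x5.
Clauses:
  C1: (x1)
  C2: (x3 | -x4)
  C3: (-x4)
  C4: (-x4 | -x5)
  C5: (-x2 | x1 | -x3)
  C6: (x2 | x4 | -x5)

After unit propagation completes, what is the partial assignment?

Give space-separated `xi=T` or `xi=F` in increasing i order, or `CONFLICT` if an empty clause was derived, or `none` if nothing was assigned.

unit clause [1] forces x1=T; simplify:
  satisfied 2 clause(s); 4 remain; assigned so far: [1]
unit clause [-4] forces x4=F; simplify:
  drop 4 from [2, 4, -5] -> [2, -5]
  satisfied 3 clause(s); 1 remain; assigned so far: [1, 4]

Answer: x1=T x4=F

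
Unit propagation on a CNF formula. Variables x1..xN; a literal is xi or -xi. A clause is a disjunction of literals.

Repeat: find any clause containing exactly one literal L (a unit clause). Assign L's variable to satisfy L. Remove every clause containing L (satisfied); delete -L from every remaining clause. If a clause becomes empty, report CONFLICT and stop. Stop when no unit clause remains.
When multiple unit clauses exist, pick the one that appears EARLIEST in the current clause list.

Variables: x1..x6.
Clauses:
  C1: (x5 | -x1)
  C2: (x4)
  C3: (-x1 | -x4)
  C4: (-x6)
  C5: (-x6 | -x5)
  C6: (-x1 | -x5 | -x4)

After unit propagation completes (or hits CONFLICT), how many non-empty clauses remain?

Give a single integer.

Answer: 0

Derivation:
unit clause [4] forces x4=T; simplify:
  drop -4 from [-1, -4] -> [-1]
  drop -4 from [-1, -5, -4] -> [-1, -5]
  satisfied 1 clause(s); 5 remain; assigned so far: [4]
unit clause [-1] forces x1=F; simplify:
  satisfied 3 clause(s); 2 remain; assigned so far: [1, 4]
unit clause [-6] forces x6=F; simplify:
  satisfied 2 clause(s); 0 remain; assigned so far: [1, 4, 6]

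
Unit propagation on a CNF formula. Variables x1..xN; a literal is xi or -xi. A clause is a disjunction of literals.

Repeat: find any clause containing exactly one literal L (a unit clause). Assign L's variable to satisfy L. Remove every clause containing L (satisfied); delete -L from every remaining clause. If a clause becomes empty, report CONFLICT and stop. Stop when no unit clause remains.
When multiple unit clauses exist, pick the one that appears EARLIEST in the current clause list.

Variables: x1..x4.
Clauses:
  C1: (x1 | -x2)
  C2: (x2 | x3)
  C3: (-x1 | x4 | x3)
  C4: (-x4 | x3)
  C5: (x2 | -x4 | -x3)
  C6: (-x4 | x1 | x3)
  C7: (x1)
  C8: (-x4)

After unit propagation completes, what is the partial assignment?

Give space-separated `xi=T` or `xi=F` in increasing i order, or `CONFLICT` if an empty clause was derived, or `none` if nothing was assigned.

unit clause [1] forces x1=T; simplify:
  drop -1 from [-1, 4, 3] -> [4, 3]
  satisfied 3 clause(s); 5 remain; assigned so far: [1]
unit clause [-4] forces x4=F; simplify:
  drop 4 from [4, 3] -> [3]
  satisfied 3 clause(s); 2 remain; assigned so far: [1, 4]
unit clause [3] forces x3=T; simplify:
  satisfied 2 clause(s); 0 remain; assigned so far: [1, 3, 4]

Answer: x1=T x3=T x4=F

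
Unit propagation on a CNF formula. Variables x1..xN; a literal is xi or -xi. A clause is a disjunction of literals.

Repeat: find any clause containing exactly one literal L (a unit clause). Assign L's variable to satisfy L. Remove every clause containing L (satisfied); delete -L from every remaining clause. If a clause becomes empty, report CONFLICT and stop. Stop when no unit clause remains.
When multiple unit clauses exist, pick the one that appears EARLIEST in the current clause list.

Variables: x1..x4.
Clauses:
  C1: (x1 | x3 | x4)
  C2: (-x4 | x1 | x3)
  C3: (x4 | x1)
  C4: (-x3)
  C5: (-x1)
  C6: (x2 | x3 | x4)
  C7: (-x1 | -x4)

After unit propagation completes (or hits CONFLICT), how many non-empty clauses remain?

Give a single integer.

Answer: 0

Derivation:
unit clause [-3] forces x3=F; simplify:
  drop 3 from [1, 3, 4] -> [1, 4]
  drop 3 from [-4, 1, 3] -> [-4, 1]
  drop 3 from [2, 3, 4] -> [2, 4]
  satisfied 1 clause(s); 6 remain; assigned so far: [3]
unit clause [-1] forces x1=F; simplify:
  drop 1 from [1, 4] -> [4]
  drop 1 from [-4, 1] -> [-4]
  drop 1 from [4, 1] -> [4]
  satisfied 2 clause(s); 4 remain; assigned so far: [1, 3]
unit clause [4] forces x4=T; simplify:
  drop -4 from [-4] -> [] (empty!)
  satisfied 3 clause(s); 1 remain; assigned so far: [1, 3, 4]
CONFLICT (empty clause)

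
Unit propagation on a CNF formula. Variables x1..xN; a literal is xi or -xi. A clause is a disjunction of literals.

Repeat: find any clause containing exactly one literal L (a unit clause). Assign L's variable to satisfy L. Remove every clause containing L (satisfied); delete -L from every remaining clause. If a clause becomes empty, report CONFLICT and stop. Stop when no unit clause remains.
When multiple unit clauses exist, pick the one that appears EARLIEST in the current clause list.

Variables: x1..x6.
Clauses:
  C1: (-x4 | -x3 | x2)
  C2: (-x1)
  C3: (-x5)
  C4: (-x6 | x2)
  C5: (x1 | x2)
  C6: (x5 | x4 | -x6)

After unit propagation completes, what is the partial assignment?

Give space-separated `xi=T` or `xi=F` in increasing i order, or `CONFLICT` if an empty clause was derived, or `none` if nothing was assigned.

Answer: x1=F x2=T x5=F

Derivation:
unit clause [-1] forces x1=F; simplify:
  drop 1 from [1, 2] -> [2]
  satisfied 1 clause(s); 5 remain; assigned so far: [1]
unit clause [-5] forces x5=F; simplify:
  drop 5 from [5, 4, -6] -> [4, -6]
  satisfied 1 clause(s); 4 remain; assigned so far: [1, 5]
unit clause [2] forces x2=T; simplify:
  satisfied 3 clause(s); 1 remain; assigned so far: [1, 2, 5]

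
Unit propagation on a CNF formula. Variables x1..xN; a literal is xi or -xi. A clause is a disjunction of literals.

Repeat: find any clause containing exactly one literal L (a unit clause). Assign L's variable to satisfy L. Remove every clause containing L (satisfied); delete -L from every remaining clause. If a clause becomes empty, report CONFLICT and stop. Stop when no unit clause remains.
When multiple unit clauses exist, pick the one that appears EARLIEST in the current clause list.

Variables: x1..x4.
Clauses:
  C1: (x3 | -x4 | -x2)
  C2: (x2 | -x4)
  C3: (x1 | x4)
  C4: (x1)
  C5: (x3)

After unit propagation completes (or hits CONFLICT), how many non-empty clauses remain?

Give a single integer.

Answer: 1

Derivation:
unit clause [1] forces x1=T; simplify:
  satisfied 2 clause(s); 3 remain; assigned so far: [1]
unit clause [3] forces x3=T; simplify:
  satisfied 2 clause(s); 1 remain; assigned so far: [1, 3]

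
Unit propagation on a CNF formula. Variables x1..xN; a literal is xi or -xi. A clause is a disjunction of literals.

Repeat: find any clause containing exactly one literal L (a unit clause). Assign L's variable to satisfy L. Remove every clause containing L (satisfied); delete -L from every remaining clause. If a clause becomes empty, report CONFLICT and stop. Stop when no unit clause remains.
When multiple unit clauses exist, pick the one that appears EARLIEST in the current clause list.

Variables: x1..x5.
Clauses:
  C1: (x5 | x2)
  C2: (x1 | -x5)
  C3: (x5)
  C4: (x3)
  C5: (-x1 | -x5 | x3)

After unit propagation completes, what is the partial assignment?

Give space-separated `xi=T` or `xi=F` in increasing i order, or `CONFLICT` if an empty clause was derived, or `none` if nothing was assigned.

unit clause [5] forces x5=T; simplify:
  drop -5 from [1, -5] -> [1]
  drop -5 from [-1, -5, 3] -> [-1, 3]
  satisfied 2 clause(s); 3 remain; assigned so far: [5]
unit clause [1] forces x1=T; simplify:
  drop -1 from [-1, 3] -> [3]
  satisfied 1 clause(s); 2 remain; assigned so far: [1, 5]
unit clause [3] forces x3=T; simplify:
  satisfied 2 clause(s); 0 remain; assigned so far: [1, 3, 5]

Answer: x1=T x3=T x5=T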